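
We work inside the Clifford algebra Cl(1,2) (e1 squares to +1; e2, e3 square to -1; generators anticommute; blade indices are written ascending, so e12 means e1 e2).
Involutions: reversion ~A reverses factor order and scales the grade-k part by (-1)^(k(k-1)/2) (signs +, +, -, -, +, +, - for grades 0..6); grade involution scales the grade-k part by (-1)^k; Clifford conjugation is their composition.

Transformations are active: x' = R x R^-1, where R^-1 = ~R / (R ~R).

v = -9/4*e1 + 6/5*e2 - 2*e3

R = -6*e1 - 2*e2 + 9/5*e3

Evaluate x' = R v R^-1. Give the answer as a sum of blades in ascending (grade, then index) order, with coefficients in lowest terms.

~R = -6*e1 - 2*e2 + 9/5*e3, and R ~R = 719/25, so R^-1 = ~R / (719/25).
R v = 39/2 - 117/10*e12 + 321/20*e13 + 46/25*e23
Answer: -16929/2876*e1 - 14064/3595*e2 + 3193/719*e3


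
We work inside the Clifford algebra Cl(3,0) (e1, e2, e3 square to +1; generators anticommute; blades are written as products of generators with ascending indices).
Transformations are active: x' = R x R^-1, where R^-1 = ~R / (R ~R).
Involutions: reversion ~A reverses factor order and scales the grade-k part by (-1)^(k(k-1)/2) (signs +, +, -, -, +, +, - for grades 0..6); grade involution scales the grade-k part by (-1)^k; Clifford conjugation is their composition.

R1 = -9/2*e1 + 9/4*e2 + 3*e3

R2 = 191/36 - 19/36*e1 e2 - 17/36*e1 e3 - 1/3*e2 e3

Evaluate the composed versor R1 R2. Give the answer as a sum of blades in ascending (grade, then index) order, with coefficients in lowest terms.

Distribute over the terms of R1 (each basis-blade product reordered to ascending indices, repeated generators contracted through their squares):
(-9/2*e1) R2 = -191/8*e1 + 19/8*e2 + 17/8*e3 + 3/2*e1 e2 e3
(9/4*e2) R2 = 19/16*e1 + 191/16*e2 - 3/4*e3 + 17/16*e1 e2 e3
(3*e3) R2 = 17/12*e1 + e2 + 191/12*e3 - 19/12*e1 e2 e3
Summing the partial products and collecting blades:
Answer: -1021/48*e1 + 245/16*e2 + 415/24*e3 + 47/48*e1 e2 e3


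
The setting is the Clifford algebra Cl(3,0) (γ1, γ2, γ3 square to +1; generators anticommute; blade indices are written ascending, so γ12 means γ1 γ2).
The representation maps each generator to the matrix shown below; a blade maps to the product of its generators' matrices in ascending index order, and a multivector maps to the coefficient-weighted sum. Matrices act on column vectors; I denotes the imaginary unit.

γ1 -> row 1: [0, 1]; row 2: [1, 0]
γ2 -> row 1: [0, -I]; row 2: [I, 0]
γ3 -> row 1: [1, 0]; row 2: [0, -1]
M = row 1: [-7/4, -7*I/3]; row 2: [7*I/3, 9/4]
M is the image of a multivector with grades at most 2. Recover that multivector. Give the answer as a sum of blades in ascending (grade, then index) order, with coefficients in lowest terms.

Method: 1, rho(γ1), rho(γ2), rho(γ3) form a trace-orthogonal basis of the 2x2 complex matrices (tr(X Y) = 2 if X = Y, else 0), so M = m0*1 + m1*rho(γ1) + m2*rho(γ2) + m3*rho(γ3) with m0 = tr(M)/2 = 1/4, m1 = tr(M rho(γ1))/2 = 0, m2 = tr(M rho(γ2))/2 = 7/3, m3 = tr(M rho(γ3))/2 = -2.
Multiplying table entries, the bivector images are rho(γ12) = I*rho(γ3), rho(γ13) = -I*rho(γ2), rho(γ23) = I*rho(γ1); with real blade coefficients the real parts of m0..m3 are the coefficients of 1, γ1, γ2, γ3 and the imaginary parts give the bivectors (γ23: Im m1, γ13: -Im m2, γ12: Im m3).
Answer: 1/4 + 7/3*γ2 - 2*γ3


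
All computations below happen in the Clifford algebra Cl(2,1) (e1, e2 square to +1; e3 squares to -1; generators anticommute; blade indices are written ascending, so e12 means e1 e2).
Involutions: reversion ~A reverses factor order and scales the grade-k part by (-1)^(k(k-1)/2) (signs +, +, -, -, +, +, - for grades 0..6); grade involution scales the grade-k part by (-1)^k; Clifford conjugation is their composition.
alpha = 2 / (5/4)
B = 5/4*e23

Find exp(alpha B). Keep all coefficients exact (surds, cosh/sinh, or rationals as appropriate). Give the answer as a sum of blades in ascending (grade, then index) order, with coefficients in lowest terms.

B^2 = (5/4)^2*(e23)^2 = 25/16*(+1) = 25/16 (a basis 2-blade squares to minus the product of its generators' squares).
B^2 = 25/16 — the positive square puts this in the hyperbolic regime; l = 5/4, alpha*l = 2, so exp(alpha B) = cosh(2) + (sinh(2)/(5/4))*B = cosh(2) + (4*sinh(2)/5)*B.
Answer: cosh(2) + sinh(2)*e23


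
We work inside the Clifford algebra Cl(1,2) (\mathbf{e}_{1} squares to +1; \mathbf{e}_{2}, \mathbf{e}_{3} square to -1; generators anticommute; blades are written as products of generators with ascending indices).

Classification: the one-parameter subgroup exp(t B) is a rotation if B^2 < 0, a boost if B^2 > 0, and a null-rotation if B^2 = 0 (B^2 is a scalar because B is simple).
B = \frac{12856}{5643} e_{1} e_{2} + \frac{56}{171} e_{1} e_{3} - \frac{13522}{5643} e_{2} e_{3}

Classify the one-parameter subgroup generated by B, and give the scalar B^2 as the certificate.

B^2 term by term: the squares give (\frac{12856}{5643})^2*(e_{1} e_{2})^2 + (\frac{56}{171})^2*(e_{1} e_{3})^2 + (-\frac{13522}{5643})^2*(e_{2} e_{3})^2 = \frac{165276736}{31843449}*(+1) + \frac{3136}{29241}*(+1) + \frac{182844484}{31843449}*(-1) = -\frac{4}{9} (each basis 2-blade squares to minus the product of its generators' squares); cross terms between blades sharing an index anticommute and cancel. So B^2 = -\frac{4}{9}.
Answer: rotation, certificate B^2 = -\frac{4}{9}. The scalar -\frac{4}{9} is the complete invariant here: its sign names the subgroup type.


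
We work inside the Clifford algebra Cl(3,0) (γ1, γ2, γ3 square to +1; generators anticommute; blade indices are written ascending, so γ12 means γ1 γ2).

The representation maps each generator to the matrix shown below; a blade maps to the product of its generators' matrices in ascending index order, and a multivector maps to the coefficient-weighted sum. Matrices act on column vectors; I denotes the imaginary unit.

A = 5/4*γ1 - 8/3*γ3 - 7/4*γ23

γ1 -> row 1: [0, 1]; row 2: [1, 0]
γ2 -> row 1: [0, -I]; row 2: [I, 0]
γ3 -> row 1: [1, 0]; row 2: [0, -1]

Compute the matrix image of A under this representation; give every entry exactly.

Bivector images (products of the table entries): rho(γ23) = rho(γ2)rho(γ3) = row 1: [0, I]; row 2: [I, 0].
M = (5/4)*rho(γ1) + (-8/3)*rho(γ3) + (-7/4)*rho(γ23), summed entrywise:
Answer: row 1: [-8/3, 5/4 - 7*I/4]; row 2: [5/4 - 7*I/4, 8/3]


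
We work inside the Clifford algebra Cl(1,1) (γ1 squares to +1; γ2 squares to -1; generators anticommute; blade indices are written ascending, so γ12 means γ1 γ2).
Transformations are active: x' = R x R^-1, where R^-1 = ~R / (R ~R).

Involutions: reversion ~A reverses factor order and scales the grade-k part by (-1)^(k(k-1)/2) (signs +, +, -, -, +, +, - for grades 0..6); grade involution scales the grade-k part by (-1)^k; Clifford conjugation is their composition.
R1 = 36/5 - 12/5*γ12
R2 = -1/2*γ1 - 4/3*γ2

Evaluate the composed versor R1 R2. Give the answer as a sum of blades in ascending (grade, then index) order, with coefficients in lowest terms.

Distribute over the terms of R1 (each basis-blade product reordered to ascending indices, repeated generators contracted through their squares):
(36/5) R2 = -18/5*γ1 - 48/5*γ2
(-12/5*γ12) R2 = -16/5*γ1 - 6/5*γ2
Summing the partial products and collecting blades:
Answer: -34/5*γ1 - 54/5*γ2


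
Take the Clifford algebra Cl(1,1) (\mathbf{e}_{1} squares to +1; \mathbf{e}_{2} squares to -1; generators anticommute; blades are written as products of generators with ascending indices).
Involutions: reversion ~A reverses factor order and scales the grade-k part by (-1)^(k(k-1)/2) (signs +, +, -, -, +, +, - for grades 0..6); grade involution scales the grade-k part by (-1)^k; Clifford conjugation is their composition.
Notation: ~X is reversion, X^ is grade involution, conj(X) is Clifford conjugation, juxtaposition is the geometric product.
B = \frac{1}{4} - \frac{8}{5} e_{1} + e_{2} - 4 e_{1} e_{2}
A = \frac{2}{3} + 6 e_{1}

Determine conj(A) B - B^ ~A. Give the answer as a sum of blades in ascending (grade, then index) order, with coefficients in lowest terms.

first term: \frac{293}{30} - \frac{77}{30} e_{1} + \frac{74}{3} e_{2} - \frac{26}{3} e_{1} e_{2}
second term: \frac{293}{30} + \frac{77}{30} e_{1} + \frac{70}{3} e_{2} + \frac{10}{3} e_{1} e_{2}
Answer: -\frac{77}{15} e_{1} + \frac{4}{3} e_{2} - 12 e_{1} e_{2}


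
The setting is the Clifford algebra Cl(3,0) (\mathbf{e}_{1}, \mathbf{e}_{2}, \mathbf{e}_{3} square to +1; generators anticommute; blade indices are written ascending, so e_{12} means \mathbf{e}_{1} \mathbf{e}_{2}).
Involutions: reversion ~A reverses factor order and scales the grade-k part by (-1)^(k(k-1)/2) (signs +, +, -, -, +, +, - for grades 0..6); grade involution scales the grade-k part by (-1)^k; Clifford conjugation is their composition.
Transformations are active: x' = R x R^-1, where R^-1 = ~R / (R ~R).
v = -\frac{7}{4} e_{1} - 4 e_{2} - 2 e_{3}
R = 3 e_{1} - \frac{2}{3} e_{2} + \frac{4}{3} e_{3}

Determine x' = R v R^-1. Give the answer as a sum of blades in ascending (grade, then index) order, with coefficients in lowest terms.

~R = 3 e_{1} - \frac{2}{3} e_{2} + \frac{4}{3} e_{3}, and R ~R = \frac{101}{9}, so R^-1 = ~R / (\frac{101}{9}).
R v = -\frac{21}{4} - \frac{79}{6} e_{12} - \frac{11}{3} e_{13} + \frac{20}{3} e_{23}
Answer: -\frac{427}{404} e_{1} + \frac{467}{101} e_{2} + \frac{76}{101} e_{3}


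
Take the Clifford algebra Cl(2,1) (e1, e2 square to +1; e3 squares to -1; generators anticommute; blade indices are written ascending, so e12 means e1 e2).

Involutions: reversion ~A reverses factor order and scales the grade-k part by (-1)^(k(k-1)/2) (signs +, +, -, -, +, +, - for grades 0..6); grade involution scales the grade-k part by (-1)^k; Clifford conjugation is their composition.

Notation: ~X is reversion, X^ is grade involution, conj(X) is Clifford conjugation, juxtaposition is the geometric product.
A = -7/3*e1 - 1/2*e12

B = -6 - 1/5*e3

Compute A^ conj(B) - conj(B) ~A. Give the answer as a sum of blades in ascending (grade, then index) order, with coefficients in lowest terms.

first term: -14*e1 + 3*e12 + 7/15*e13 - 1/10*e123
second term: 14*e1 - 3*e12 + 7/15*e13 + 1/10*e123
Answer: -28*e1 + 6*e12 - 1/5*e123


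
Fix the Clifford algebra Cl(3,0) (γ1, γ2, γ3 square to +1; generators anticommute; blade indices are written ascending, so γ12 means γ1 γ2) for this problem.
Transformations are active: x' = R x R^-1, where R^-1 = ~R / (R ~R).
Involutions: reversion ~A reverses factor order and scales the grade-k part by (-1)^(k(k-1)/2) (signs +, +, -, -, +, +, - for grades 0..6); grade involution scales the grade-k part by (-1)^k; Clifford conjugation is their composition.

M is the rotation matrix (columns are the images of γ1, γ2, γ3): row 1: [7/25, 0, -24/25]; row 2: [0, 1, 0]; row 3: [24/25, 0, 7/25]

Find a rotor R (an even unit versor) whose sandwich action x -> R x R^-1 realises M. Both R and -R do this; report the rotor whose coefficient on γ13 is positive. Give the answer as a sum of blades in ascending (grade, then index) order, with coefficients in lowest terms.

Method: write R = a + b12*γ12 + b13*γ13 + b23*γ23 with a^2 + b12^2 + b13^2 + b23^2 = 1 (so R^-1 = ~R). Expanding the columns R e_j ~R gives tr M = 4a^2 - 1 and, from the antisymmetric part, M21 - M12 = -4a*b12, M13 - M31 = 4a*b13, M32 - M23 = -4a*b23.
Here tr M = 39/25, so a^2 = (1 + tr M)/4 = 16/25 and a = ±4/5. Taking a = 4/5: M21 - M12 = 0, M13 - M31 = -48/25, M32 - M23 = 0, giving b12 = 0, b13 = -3/5, b23 = 0, i.e. R = 4/5 - 3/5*γ13.
Its γ13 coefficient is negative, so report the other preimage -R.
Answer: -4/5 + 3/5*γ13. Key observation: the double cover Spin(3) -> SO(3) sends R and -R to the same matrix (trace 39/25 here), so the stated sign of the γ13 coefficient is what selects one sheet.


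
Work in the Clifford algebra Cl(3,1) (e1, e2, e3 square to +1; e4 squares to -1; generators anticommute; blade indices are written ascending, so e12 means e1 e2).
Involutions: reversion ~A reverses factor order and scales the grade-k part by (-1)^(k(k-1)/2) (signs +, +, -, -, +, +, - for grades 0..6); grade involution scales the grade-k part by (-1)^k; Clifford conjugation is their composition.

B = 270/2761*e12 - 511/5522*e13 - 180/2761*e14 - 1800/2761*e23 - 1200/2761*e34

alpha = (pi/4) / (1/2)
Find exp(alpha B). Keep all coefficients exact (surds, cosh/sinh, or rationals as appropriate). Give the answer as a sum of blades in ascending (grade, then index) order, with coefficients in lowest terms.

B^2 term by term: the squares give (270/2761)^2*(e12)^2 + (-511/5522)^2*(e13)^2 + (-180/2761)^2*(e14)^2 + (-1800/2761)^2*(e23)^2 + (-1200/2761)^2*(e34)^2 = 72900/7623121*(-1) + 261121/30492484*(-1) + 32400/7623121*(+1) + 3240000/7623121*(-1) + 1440000/7623121*(+1) = -1/4 (each basis 2-blade squares to minus the product of its generators' squares); cross terms between blades sharing an index anticommute and cancel; the commuting (index-disjoint) pairs give grade-4 terms 2*c*c'*(blade product), which cancel blade by blade — e1234: -648000/7623121 + 648000/7623121 = 0 — confirming B is simple. So B^2 = -1/4.
B^2 = -1/4 — a negative square means the series sums to a rotation: l = 1/2, alpha*l = pi/4, so exp(alpha B) = cos(pi/4) + (sin(pi/4)/(1/2))*B = sqrt(2)/2 + (sqrt(2))*B.
Answer: sqrt(2)/2 + 270*sqrt(2)/2761*e12 - 511*sqrt(2)/5522*e13 - 180*sqrt(2)/2761*e14 - 1800*sqrt(2)/2761*e23 - 1200*sqrt(2)/2761*e34


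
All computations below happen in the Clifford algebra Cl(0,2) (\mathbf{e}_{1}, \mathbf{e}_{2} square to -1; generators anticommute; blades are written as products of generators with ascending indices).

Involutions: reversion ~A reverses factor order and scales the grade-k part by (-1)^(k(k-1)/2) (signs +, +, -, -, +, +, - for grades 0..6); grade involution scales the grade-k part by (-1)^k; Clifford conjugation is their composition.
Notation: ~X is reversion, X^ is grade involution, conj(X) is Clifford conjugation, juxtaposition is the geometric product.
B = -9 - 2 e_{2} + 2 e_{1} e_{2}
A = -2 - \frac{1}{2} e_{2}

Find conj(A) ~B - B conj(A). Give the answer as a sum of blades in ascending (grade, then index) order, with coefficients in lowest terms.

first term: 19 - e_{1} - \frac{1}{2} e_{2} + 4 e_{1} e_{2}
second term: 19 - e_{1} - \frac{1}{2} e_{2} - 4 e_{1} e_{2}
Answer: 8 e_{1} e_{2}


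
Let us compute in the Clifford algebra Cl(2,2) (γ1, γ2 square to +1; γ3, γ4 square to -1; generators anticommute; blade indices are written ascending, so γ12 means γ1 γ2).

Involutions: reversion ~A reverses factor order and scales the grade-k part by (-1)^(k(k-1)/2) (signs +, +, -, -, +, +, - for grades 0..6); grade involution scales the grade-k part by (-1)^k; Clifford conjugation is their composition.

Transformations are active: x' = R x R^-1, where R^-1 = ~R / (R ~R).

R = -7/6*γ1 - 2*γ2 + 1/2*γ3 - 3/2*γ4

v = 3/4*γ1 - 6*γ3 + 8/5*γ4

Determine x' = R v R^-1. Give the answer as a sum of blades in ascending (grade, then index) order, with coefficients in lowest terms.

~R = -7/6*γ1 - 2*γ2 + 1/2*γ3 - 3/2*γ4, and R ~R = 103/36, so R^-1 = ~R / (103/36).
R v = 181/40 + 3/2*γ12 + 53/8*γ13 - 89/120*γ14 + 12*γ23 - 16/5*γ24 - 41/5*γ34
Answer: -9147/2060*γ1 - 3258/515*γ2 + 7809/1030*γ3 - 1307/206*γ4


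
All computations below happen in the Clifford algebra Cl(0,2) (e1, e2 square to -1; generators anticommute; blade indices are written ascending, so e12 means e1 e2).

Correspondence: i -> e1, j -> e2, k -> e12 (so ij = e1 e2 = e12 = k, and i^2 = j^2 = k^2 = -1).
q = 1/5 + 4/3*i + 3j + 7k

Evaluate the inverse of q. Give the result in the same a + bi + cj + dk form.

In blades: q = 1/5 + 4/3*e1 + 3*e2 + 7*e12.
With qbar = 1/5 - 4/3*e1 - 3*e2 - 7*e12 (scalar fixed, mapped units negated), q qbar = 13459/225 (the sum of squared coefficients), so q^-1 = qbar / (13459/225) = 45/13459 - 300/13459*e1 - 675/13459*e2 - 1575/13459*e12; translating back:
Answer: 45/13459 - 300/13459*i - 675/13459*j - 1575/13459*k


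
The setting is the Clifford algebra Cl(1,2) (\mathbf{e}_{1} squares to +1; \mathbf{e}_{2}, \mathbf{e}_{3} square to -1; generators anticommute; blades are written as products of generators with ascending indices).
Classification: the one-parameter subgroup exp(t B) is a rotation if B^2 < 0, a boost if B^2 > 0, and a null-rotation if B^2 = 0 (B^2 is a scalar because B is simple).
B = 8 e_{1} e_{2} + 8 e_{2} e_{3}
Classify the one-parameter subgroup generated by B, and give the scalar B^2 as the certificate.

B^2 term by term: the squares give (8)^2*(e_{1} e_{2})^2 + (8)^2*(e_{2} e_{3})^2 = 64*(+1) + 64*(-1) = 0 (each basis 2-blade squares to minus the product of its generators' squares); cross terms between blades sharing an index anticommute and cancel. So B^2 = 0.
Answer: null-rotation, certificate B^2 = 0. One invariant decides it: the square 0 survives every conjugation, and its sign is exactly the classification.


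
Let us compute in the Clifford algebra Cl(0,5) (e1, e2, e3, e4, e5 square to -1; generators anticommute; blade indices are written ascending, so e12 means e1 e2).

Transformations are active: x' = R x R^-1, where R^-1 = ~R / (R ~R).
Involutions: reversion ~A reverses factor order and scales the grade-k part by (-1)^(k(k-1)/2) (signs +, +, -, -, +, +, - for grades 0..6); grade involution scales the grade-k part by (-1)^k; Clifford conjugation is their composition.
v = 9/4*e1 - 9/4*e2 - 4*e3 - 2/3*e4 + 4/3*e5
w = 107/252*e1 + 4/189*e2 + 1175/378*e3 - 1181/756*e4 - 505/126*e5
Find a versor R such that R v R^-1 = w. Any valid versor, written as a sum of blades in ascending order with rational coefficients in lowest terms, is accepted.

Take R = v + w = 337/126*e1 - 1685/756*e2 - 337/378*e3 - 1685/756*e4 - 337/126*e5. Because q(v) = q(w) = -2041/72, conjugation by R sends v exactly to w.
Answer: 337/126*e1 - 1685/756*e2 - 337/378*e3 - 1685/756*e4 - 337/126*e5


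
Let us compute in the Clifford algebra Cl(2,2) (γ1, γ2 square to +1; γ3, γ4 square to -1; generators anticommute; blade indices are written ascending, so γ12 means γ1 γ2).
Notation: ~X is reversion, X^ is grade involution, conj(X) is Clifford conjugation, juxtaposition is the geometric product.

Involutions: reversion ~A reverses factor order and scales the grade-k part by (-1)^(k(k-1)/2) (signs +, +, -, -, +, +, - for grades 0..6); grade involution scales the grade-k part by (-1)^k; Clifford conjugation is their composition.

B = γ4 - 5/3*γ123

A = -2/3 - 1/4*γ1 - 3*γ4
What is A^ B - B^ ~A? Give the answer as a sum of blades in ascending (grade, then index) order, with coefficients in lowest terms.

first term: -3 - 2/3*γ4 + 1/4*γ14 - 5/12*γ23 + 10/9*γ123 + 5*γ1234
second term: -3 + 2/3*γ4 - 1/4*γ14 - 5/12*γ23 - 10/9*γ123 - 5*γ1234
Answer: -4/3*γ4 + 1/2*γ14 + 20/9*γ123 + 10*γ1234


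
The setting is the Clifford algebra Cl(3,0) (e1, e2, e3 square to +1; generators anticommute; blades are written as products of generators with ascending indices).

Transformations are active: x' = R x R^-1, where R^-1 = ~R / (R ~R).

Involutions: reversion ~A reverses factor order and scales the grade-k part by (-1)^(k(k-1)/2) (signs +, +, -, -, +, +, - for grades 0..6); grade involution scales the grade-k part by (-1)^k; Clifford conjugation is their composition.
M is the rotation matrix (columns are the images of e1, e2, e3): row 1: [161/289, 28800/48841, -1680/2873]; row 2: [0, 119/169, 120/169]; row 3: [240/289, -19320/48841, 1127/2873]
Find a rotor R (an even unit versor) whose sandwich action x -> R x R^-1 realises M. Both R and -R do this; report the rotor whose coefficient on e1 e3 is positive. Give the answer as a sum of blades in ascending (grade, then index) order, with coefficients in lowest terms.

Method: write R = a + b12*e1 e2 + b13*e1 e3 + b23*e2 e3 with a^2 + b12^2 + b13^2 + b23^2 = 1 (so R^-1 = ~R). Expanding the columns R e_j ~R gives tr M = 4a^2 - 1 and, from the antisymmetric part, M21 - M12 = -4a*b12, M13 - M31 = 4a*b13, M32 - M23 = -4a*b23.
Here tr M = 80759/48841, so a^2 = (1 + tr M)/4 = 32400/48841 and a = ±180/221. Taking a = 180/221: M21 - M12 = -28800/48841, M13 - M31 = -69120/48841, M32 - M23 = -54000/48841, giving b12 = 40/221, b13 = -96/221, b23 = 75/221, i.e. R = 180/221 + 40/221*e1 e2 - 96/221*e1 e3 + 75/221*e2 e3.
Its e1 e3 coefficient is negative, so report the other preimage -R.
Answer: -180/221 - 40/221*e1 e2 + 96/221*e1 e3 - 75/221*e2 e3. Key observation: the double cover Spin(3) -> SO(3) sends R and -R to the same matrix (trace 80759/48841 here), so the stated sign of the e1 e3 coefficient is what selects one sheet.


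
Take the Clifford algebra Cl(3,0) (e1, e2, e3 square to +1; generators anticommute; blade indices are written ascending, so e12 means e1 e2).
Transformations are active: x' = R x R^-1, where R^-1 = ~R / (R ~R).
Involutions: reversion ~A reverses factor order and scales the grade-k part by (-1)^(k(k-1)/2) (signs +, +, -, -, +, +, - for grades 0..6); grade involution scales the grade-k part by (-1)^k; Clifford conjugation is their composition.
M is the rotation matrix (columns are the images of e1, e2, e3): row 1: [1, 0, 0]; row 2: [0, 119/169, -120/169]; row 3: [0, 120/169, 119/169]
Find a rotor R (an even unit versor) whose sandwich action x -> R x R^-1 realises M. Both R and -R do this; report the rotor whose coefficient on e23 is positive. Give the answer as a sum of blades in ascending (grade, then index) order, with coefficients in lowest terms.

Method: write R = a + b12*e12 + b13*e13 + b23*e23 with a^2 + b12^2 + b13^2 + b23^2 = 1 (so R^-1 = ~R). Expanding the columns R e_j ~R gives tr M = 4a^2 - 1 and, from the antisymmetric part, M21 - M12 = -4a*b12, M13 - M31 = 4a*b13, M32 - M23 = -4a*b23.
Here tr M = 407/169, so a^2 = (1 + tr M)/4 = 144/169 and a = ±12/13. Taking a = 12/13: M21 - M12 = 0, M13 - M31 = 0, M32 - M23 = 240/169, giving b12 = 0, b13 = 0, b23 = -5/13, i.e. R = 12/13 - 5/13*e23.
Its e23 coefficient is negative, so report the other preimage -R.
Answer: -12/13 + 5/13*e23. Note: both R and -R realise this M (trace 407/169); the covering map identifies them, and the e23-coefficient sign is the tie-breaker.


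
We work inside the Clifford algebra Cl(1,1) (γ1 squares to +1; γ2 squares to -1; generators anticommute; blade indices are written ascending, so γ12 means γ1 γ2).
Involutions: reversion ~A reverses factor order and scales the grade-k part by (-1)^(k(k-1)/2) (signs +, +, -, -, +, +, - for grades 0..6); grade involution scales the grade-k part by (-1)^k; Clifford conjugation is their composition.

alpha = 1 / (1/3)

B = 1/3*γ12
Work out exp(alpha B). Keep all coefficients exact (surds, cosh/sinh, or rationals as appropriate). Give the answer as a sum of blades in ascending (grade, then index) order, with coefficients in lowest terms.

B^2 = (1/3)^2*(γ12)^2 = 1/9*(+1) = 1/9 (a basis 2-blade squares to minus the product of its generators' squares).
B^2 = 1/9 — hyperbolic case — the even/odd split gives cosh and sinh: l = 1/3, alpha*l = 1, so exp(alpha B) = cosh(1) + (sinh(1)/(1/3))*B = cosh(1) + (3*sinh(1))*B.
Answer: cosh(1) + sinh(1)*γ12


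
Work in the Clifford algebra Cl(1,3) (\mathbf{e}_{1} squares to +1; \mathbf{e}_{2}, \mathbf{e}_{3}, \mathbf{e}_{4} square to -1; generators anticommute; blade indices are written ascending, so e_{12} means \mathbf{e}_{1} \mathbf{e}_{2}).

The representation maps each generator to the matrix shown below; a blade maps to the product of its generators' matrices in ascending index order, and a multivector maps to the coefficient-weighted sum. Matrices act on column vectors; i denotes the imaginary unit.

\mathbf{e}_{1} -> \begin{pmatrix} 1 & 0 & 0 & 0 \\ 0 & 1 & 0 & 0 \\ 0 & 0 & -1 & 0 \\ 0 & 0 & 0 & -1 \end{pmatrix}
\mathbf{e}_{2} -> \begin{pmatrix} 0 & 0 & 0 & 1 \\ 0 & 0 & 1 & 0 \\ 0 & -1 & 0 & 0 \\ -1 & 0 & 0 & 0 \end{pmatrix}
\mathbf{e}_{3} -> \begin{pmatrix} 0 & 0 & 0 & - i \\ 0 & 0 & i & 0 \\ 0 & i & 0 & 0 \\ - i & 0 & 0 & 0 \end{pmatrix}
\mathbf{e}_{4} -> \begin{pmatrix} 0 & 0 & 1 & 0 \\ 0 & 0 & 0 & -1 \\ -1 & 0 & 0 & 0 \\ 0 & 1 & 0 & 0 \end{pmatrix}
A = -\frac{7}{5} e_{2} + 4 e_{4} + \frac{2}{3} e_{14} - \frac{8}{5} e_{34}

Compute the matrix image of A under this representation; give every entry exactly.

Bivector images (products of the table entries): rho(e_{14}) = rho(\mathbf{e}_{1})rho(\mathbf{e}_{4}) = \begin{pmatrix} 0 & 0 & 1 & 0 \\ 0 & 0 & 0 & -1 \\ 1 & 0 & 0 & 0 \\ 0 & -1 & 0 & 0 \end{pmatrix}; rho(e_{34}) = rho(\mathbf{e}_{3})rho(\mathbf{e}_{4}) = \begin{pmatrix} 0 & - i & 0 & 0 \\ - i & 0 & 0 & 0 \\ 0 & 0 & 0 & - i \\ 0 & 0 & - i & 0 \end{pmatrix}.
M = (-\frac{7}{5})*rho(e_{2}) + (4)*rho(e_{4}) + (\frac{2}{3})*rho(e_{14}) + (-\frac{8}{5})*rho(e_{34}), summed entrywise:
Answer: \begin{pmatrix} 0 & \frac{8 i}{5} & \frac{14}{3} & - \frac{7}{5} \\ \frac{8 i}{5} & 0 & - \frac{7}{5} & - \frac{14}{3} \\ - \frac{10}{3} & \frac{7}{5} & 0 & \frac{8 i}{5} \\ \frac{7}{5} & \frac{10}{3} & \frac{8 i}{5} & 0 \end{pmatrix}


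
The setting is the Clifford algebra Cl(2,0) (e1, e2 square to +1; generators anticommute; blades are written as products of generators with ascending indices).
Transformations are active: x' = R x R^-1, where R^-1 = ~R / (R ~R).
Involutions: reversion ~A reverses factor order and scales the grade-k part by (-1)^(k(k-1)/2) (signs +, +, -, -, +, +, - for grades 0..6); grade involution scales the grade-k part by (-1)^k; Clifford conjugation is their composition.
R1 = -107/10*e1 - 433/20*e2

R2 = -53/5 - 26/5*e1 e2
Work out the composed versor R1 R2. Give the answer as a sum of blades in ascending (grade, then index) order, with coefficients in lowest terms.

Distribute over the terms of R1 (each basis-blade product reordered to ascending indices, repeated generators contracted through their squares):
(-107/10*e1) R2 = 5671/50*e1 + 1391/25*e2
(-433/20*e2) R2 = -5629/50*e1 + 22949/100*e2
Summing the partial products and collecting blades:
Answer: 21/25*e1 + 28513/100*e2


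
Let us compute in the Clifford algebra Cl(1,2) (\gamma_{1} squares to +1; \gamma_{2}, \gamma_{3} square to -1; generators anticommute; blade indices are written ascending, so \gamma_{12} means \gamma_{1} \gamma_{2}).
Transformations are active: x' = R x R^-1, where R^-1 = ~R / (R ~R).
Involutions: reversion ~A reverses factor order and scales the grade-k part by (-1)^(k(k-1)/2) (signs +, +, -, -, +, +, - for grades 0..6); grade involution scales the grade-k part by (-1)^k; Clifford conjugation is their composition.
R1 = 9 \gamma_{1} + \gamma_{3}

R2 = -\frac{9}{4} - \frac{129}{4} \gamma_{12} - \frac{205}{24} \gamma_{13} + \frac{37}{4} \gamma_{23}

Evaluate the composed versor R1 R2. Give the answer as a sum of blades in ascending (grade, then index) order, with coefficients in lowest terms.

Distribute over the terms of R1 (each basis-blade product reordered to ascending indices, repeated generators contracted through their squares):
(9 \gamma_{1}) R2 = -\frac{81}{4} \gamma_{1} - \frac{1161}{4} \gamma_{2} - \frac{615}{8} \gamma_{3} + \frac{333}{4} \gamma_{123}
(\gamma_{3}) R2 = -\frac{205}{24} \gamma_{1} + \frac{37}{4} \gamma_{2} - \frac{9}{4} \gamma_{3} - \frac{129}{4} \gamma_{123}
Summing the partial products and collecting blades:
Answer: -\frac{691}{24} \gamma_{1} - 281 \gamma_{2} - \frac{633}{8} \gamma_{3} + 51 \gamma_{123}


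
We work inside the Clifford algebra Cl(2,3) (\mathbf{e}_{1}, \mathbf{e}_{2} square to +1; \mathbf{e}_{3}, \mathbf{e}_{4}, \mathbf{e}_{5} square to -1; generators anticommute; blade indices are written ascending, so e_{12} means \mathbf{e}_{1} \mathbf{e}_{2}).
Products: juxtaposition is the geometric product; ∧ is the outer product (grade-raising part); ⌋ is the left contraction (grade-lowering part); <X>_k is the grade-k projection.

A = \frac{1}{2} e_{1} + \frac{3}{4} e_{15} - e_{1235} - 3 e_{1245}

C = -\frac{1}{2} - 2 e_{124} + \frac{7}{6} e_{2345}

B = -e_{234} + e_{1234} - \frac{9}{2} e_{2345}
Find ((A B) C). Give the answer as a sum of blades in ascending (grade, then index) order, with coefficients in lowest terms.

step 1: -\frac{27}{2} e_{13} + \frac{9}{2} e_{14} + 3 e_{35} - e_{45} + 3 e_{135} - e_{145} + \frac{1}{2} e_{234} - \frac{31}{8} e_{1234} + \frac{3}{4} e_{2345} - \frac{3}{2} e_{12345}
step 2: -\frac{7}{8} + \frac{7}{4} e_{1} + 9 e_{2} + \frac{31}{4} e_{3} - \frac{7}{12} e_{5} + \frac{23}{4} e_{13} - \frac{9}{4} e_{14} + \frac{217}{48} e_{15} + \frac{7}{6} e_{23} + \frac{7}{2} e_{24} + 2 e_{25} - \frac{9}{2} e_{35} + \frac{1}{2} e_{45} + \frac{7}{6} e_{123} + \frac{7}{2} e_{124} + 2 e_{125} + \frac{1}{2} e_{145} + \frac{107}{4} e_{234} + \frac{31}{16} e_{1234} - \frac{21}{4} e_{1235} - \frac{63}{4} e_{1245} + \frac{45}{8} e_{2345} + \frac{27}{4} e_{12345}
Answer: -\frac{7}{8} + \frac{7}{4} e_{1} + 9 e_{2} + \frac{31}{4} e_{3} - \frac{7}{12} e_{5} + \frac{23}{4} e_{13} - \frac{9}{4} e_{14} + \frac{217}{48} e_{15} + \frac{7}{6} e_{23} + \frac{7}{2} e_{24} + 2 e_{25} - \frac{9}{2} e_{35} + \frac{1}{2} e_{45} + \frac{7}{6} e_{123} + \frac{7}{2} e_{124} + 2 e_{125} + \frac{1}{2} e_{145} + \frac{107}{4} e_{234} + \frac{31}{16} e_{1234} - \frac{21}{4} e_{1235} - \frac{63}{4} e_{1245} + \frac{45}{8} e_{2345} + \frac{27}{4} e_{12345}


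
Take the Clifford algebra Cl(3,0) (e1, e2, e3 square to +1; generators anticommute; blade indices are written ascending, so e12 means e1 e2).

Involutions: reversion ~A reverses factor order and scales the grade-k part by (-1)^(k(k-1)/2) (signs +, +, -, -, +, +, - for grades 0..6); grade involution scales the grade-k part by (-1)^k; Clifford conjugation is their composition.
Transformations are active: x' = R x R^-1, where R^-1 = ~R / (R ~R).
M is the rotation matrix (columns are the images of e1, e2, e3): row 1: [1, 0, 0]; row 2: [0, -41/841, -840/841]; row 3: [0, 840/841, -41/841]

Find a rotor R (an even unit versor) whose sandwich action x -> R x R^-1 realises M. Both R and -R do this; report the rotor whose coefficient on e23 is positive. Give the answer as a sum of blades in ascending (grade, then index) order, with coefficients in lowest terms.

Method: write R = a + b12*e12 + b13*e13 + b23*e23 with a^2 + b12^2 + b13^2 + b23^2 = 1 (so R^-1 = ~R). Expanding the columns R e_j ~R gives tr M = 4a^2 - 1 and, from the antisymmetric part, M21 - M12 = -4a*b12, M13 - M31 = 4a*b13, M32 - M23 = -4a*b23.
Here tr M = 759/841, so a^2 = (1 + tr M)/4 = 400/841 and a = ±20/29. Taking a = 20/29: M21 - M12 = 0, M13 - M31 = 0, M32 - M23 = 1680/841, giving b12 = 0, b13 = 0, b23 = -21/29, i.e. R = 20/29 - 21/29*e23.
Its e23 coefficient is negative, so report the other preimage -R.
Answer: -20/29 + 21/29*e23. Uniqueness: Spin(3) -> SO(3) maps R and -R to the same rotation of trace 759/841; fixing the sign of the e23 coefficient removes the ambiguity.


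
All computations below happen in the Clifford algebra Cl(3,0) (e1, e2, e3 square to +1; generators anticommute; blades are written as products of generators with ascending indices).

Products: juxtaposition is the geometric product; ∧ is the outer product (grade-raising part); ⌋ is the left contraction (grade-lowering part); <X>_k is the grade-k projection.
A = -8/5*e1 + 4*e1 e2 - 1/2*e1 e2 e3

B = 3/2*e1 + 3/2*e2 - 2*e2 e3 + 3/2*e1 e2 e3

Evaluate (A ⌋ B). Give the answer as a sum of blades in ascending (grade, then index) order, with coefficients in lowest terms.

step 1: -33/20 - 6*e3 - 12/5*e2 e3
Answer: -33/20 - 6*e3 - 12/5*e2 e3


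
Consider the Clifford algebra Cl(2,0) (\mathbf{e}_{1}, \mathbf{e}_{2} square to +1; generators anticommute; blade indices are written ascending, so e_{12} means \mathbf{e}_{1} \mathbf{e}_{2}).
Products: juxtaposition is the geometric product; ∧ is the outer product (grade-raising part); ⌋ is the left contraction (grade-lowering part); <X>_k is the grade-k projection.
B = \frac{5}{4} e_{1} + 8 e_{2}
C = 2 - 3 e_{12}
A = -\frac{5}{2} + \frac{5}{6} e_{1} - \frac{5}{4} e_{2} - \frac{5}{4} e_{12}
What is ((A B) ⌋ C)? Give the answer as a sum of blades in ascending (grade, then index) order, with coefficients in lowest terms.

step 1: -\frac{215}{24} - \frac{105}{8} e_{1} - \frac{295}{16} e_{2} + \frac{395}{48} e_{12}
step 2: \frac{325}{48} - \frac{885}{16} e_{1} + \frac{315}{8} e_{2} + \frac{215}{8} e_{12}
Answer: \frac{325}{48} - \frac{885}{16} e_{1} + \frac{315}{8} e_{2} + \frac{215}{8} e_{12}


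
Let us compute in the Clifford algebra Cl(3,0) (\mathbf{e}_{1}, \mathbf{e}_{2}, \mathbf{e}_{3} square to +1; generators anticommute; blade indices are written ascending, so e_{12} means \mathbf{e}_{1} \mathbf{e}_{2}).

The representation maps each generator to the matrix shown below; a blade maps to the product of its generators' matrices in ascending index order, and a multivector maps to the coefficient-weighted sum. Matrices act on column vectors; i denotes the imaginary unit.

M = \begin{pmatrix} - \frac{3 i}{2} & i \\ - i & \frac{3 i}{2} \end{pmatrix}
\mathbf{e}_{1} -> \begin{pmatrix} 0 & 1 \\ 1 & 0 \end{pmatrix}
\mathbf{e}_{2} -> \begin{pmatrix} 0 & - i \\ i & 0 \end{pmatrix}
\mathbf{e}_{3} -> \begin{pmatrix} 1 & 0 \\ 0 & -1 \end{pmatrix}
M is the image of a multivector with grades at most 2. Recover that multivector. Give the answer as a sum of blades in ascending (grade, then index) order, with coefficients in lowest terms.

Method: 1, rho(e_{1}), rho(e_{2}), rho(e_{3}) form a trace-orthogonal basis of the 2x2 complex matrices (tr(X Y) = 2 if X = Y, else 0), so M = m0*1 + m1*rho(e_{1}) + m2*rho(e_{2}) + m3*rho(e_{3}) with m0 = tr(M)/2 = 0, m1 = tr(M rho(e_{1}))/2 = 0, m2 = tr(M rho(e_{2}))/2 = -1, m3 = tr(M rho(e_{3}))/2 = - \frac{3 i}{2}.
Multiplying table entries, the bivector images are rho(e_{12}) = i*rho(e_{3}), rho(e_{13}) = -i*rho(e_{2}), rho(e_{23}) = i*rho(e_{1}); with real blade coefficients the real parts of m0..m3 are the coefficients of 1, e_{1}, e_{2}, e_{3} and the imaginary parts give the bivectors (e_{23}: Im m1, e_{13}: -Im m2, e_{12}: Im m3).
Answer: -e_{2} - \frac{3}{2} e_{12}


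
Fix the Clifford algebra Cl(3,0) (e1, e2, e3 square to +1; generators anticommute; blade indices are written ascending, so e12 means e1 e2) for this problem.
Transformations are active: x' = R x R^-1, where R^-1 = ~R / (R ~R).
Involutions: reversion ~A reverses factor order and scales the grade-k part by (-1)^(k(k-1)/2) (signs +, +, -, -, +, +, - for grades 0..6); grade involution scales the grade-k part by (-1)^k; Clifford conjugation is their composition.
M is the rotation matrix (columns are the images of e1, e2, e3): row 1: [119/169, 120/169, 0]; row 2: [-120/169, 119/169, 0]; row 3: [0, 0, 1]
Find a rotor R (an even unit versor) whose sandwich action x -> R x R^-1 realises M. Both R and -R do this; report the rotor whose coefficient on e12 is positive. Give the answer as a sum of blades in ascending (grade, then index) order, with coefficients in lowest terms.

Method: write R = a + b12*e12 + b13*e13 + b23*e23 with a^2 + b12^2 + b13^2 + b23^2 = 1 (so R^-1 = ~R). Expanding the columns R e_j ~R gives tr M = 4a^2 - 1 and, from the antisymmetric part, M21 - M12 = -4a*b12, M13 - M31 = 4a*b13, M32 - M23 = -4a*b23.
Here tr M = 407/169, so a^2 = (1 + tr M)/4 = 144/169 and a = ±12/13. Taking a = 12/13: M21 - M12 = -240/169, M13 - M31 = 0, M32 - M23 = 0, giving b12 = 5/13, b13 = 0, b23 = 0, i.e. R = 12/13 + 5/13*e12.
Its e12 coefficient is already positive.
Answer: 12/13 + 5/13*e12. Recall the cover is two-to-one: with M of trace 407/169, both preimages act alike, and the stated e12 sign chooses the sheet.


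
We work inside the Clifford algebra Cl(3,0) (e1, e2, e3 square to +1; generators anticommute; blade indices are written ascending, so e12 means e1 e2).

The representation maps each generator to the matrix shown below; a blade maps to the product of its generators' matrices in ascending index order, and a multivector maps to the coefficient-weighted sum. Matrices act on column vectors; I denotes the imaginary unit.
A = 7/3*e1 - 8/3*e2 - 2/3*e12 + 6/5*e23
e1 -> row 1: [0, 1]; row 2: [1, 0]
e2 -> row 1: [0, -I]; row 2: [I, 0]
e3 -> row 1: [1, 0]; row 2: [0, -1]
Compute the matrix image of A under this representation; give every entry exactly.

Bivector images (products of the table entries): rho(e12) = rho(e1)rho(e2) = row 1: [I, 0]; row 2: [0, -I]; rho(e23) = rho(e2)rho(e3) = row 1: [0, I]; row 2: [I, 0].
M = (7/3)*rho(e1) + (-8/3)*rho(e2) + (-2/3)*rho(e12) + (6/5)*rho(e23), summed entrywise:
Answer: row 1: [-2*I/3, 7/3 + 58*I/15]; row 2: [7/3 - 22*I/15, 2*I/3]


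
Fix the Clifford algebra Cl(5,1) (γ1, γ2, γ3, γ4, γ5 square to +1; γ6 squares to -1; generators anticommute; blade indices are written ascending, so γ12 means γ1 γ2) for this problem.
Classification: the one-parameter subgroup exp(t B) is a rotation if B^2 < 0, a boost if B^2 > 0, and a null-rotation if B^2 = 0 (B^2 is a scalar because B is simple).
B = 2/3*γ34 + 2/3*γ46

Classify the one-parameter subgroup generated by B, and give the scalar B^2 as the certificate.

B^2 term by term: the squares give (2/3)^2*(γ34)^2 + (2/3)^2*(γ46)^2 = 4/9*(-1) + 4/9*(+1) = 0 (each basis 2-blade squares to minus the product of its generators' squares); cross terms between blades sharing an index anticommute and cancel. So B^2 = 0.
Answer: null-rotation, certificate B^2 = 0. The class reads off the invariant scalar 0 directly.


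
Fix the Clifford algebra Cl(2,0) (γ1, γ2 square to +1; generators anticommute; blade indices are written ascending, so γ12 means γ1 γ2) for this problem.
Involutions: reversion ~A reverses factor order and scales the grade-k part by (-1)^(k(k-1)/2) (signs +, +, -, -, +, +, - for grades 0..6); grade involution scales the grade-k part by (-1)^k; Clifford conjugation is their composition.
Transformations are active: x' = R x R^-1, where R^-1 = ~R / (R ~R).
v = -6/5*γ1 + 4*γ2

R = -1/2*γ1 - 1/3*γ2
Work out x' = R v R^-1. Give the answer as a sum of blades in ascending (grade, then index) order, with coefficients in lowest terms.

~R = -1/2*γ1 - 1/3*γ2, and R ~R = 13/36, so R^-1 = ~R / (13/36).
R v = -11/15 - 12/5*γ12
Answer: 42/13*γ1 - 172/65*γ2


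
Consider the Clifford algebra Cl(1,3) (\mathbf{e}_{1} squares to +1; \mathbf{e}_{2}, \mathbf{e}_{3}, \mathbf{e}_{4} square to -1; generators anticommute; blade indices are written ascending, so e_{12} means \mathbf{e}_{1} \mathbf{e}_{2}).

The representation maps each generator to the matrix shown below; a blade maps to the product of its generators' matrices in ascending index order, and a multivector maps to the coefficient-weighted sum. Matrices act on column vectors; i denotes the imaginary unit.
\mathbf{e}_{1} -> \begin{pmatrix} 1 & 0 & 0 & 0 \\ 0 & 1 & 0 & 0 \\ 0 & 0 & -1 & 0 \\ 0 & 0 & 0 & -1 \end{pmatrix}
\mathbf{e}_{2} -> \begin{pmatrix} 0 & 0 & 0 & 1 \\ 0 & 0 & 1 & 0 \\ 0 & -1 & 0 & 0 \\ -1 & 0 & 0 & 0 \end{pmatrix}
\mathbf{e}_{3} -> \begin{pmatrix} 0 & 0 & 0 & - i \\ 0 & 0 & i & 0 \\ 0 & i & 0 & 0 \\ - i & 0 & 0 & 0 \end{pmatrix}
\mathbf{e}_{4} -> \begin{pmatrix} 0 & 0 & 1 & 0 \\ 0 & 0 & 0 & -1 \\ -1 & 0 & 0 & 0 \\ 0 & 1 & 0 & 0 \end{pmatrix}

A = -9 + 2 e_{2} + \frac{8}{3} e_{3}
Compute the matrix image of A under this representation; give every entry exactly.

M = (-9)*1 + (2)*rho(e_{2}) + (\frac{8}{3})*rho(e_{3}), summed entrywise (1 is the identity matrix):
Answer: \begin{pmatrix} -9 & 0 & 0 & 2 - \frac{8 i}{3} \\ 0 & -9 & 2 + \frac{8 i}{3} & 0 \\ 0 & -2 + \frac{8 i}{3} & -9 & 0 \\ -2 - \frac{8 i}{3} & 0 & 0 & -9 \end{pmatrix}


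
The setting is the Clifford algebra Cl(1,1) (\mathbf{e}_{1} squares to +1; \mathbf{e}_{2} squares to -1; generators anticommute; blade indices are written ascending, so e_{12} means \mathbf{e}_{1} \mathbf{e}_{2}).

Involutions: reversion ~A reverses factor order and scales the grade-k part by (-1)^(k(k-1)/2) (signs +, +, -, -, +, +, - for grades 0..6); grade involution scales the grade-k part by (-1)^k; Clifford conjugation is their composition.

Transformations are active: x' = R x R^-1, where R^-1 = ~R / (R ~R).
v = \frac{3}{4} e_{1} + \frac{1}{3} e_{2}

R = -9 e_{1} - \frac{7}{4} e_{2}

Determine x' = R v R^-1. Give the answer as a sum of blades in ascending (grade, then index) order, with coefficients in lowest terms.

~R = -9 e_{1} - \frac{7}{4} e_{2}, and R ~R = \frac{1247}{16}, so R^-1 = ~R / (\frac{1247}{16}).
R v = -\frac{37}{6} - \frac{27}{16} e_{12}
Answer: \frac{3363}{4988} e_{1} - \frac{211}{3741} e_{2}
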